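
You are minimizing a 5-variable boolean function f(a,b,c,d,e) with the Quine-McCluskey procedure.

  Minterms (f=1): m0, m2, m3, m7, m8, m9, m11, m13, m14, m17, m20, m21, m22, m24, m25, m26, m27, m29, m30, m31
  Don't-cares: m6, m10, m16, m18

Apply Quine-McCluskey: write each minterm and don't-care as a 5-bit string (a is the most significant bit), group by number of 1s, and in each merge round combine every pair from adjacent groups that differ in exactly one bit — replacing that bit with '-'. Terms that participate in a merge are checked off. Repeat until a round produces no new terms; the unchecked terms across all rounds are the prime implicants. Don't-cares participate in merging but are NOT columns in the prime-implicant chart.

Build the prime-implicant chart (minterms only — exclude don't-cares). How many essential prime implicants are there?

4

Round 0: 00000✓ 00010✓ 00011✓ 00110✓ 00111✓ 01000✓ 01001✓ 01010✓ 01011✓ 01101✓ 01110✓ 10000✓ 10001✓ 10010✓ 10100✓ 10101✓ 10110✓ 11000✓ 11001✓ 11010✓ 11011✓ 11101✓ 11110✓ 11111✓
Round 1: -0000✓ -0010✓ -0110✓ -1000✓ -1001✓ -1010✓ -1011✓ -1101✓ -1110✓ 0-000✓ 0-010✓ 0-011✓ 0-110✓ 00-10✓ 00-11✓ 000-0✓ 0001-✓ 0011-✓ 01-01✓ 01-10✓ 010-0✓ 010-1✓ 0100-✓ 0101-✓ 1-000✓ 1-001✓ 1-010✓ 1-101✓ 1-110✓ 10-00✓ 10-01✓ 10-10✓ 100-0✓ 1000-✓ 101-0✓ 1010-✓ 11-01✓ 11-10✓ 11-11✓ 110-0✓ 110-1✓ 1100-✓ 1101-✓ 111-1✓ 1111-✓
Round 2: --000✓ --010✓ --110✓ -0-10✓ -00-0✓ -1-01 -1-10✓ -10-0✓ -10-1✓ -100-✓ -101-✓ 0--10✓ 0-0-0✓ 0-01- 00-1- 010--✓ 1--01 1--10✓ 1-0-0✓ 1-00- 10--0 10-0- 11--1 11-1- 110--✓
Round 3: ---10 --0-0 -10--
PIs = {---10, --0-0, -1-01, -10--, 0-01-, 00-1-, 1--01, 1-00-, 10--0, 10-0-, 11--1, 11-1-}
Coverage chart:
  m0: --0-0 ←essential
  m2: ---10,--0-0,0-01-,00-1-
  m3: 0-01-,00-1-
  m7: 00-1- ←essential
  m8: --0-0,-10--
  m9: -1-01,-10--
  m11: -10--,0-01-
  m13: -1-01 ←essential
  m14: ---10 ←essential
  m17: 1--01,1-00-,10-0-
  m20: 10--0,10-0-
  m21: 1--01,10-0-
  m22: ---10,10--0
  m24: --0-0,-10--,1-00-
  m25: -1-01,-10--,1--01,1-00-,11--1
  m26: ---10,--0-0,-10--,11-1-
  m27: -10--,11--1,11-1-
  m29: -1-01,1--01,11--1
  m30: ---10,11-1-
  m31: 11--1,11-1-
Essential: ---10, --0-0, -1-01, 00-1-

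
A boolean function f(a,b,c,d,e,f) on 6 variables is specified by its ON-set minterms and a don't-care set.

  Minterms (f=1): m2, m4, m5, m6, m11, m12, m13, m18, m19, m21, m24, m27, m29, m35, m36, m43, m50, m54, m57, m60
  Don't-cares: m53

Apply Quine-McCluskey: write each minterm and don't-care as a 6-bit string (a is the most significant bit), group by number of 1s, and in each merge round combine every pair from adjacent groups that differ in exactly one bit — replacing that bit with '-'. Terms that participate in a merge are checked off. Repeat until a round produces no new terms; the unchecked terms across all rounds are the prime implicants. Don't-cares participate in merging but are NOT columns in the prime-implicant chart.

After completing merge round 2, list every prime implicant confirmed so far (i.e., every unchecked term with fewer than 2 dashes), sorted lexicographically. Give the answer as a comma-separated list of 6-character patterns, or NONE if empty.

-00100, -01011, -10010, -10101, 0-0010, 0-1011, 000-10, 0001-0, 01-011, 01001-, 011000, 10-011, 110-10, 111001, 111100

[col 0] 000010*, 000100*, 000101*, 000110*, 001011*, 001100*, 001101*, 010010*, 010011*, 010101*, 011000, 011011*, 011101*, 100011*, 100100*, 101011*, 110010*, 110101*, 110110*, 111001, 111100
[col 1] -00100, -01011, -10010, -10101, 0-0010, 0-0101*, 0-1011, 0-1101*, 00-100*, 00-101*, 000-10, 0001-0, 00010-*, 00110-*, 01-011, 01-101*, 01001-, 10-011, 110-10
[col 2] 0--101, 00-10-
Prime implicants: -00100, -01011, -10010, -10101, 0--101, 0-0010, 0-1011, 00-10-, 000-10, 0001-0, 01-011, 01001-, 011000, 10-011, 110-10, 111001, 111100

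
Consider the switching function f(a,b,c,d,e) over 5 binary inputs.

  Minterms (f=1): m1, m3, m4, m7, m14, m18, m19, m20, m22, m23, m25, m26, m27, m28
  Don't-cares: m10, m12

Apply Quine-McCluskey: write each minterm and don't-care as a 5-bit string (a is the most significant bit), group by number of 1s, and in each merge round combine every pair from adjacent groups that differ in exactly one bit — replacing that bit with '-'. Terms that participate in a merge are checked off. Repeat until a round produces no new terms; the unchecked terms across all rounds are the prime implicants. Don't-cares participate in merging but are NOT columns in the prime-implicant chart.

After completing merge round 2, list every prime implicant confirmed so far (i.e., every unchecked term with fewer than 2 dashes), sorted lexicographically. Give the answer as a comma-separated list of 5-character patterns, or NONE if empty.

-1010, 000-1, 01-10, 011-0, 101-0, 110-1

size-2^0 implicants → 00001(✓)  00011(✓)  00100(✓)  00111(✓)  01010(✓)  01100(✓)  01110(✓)  10010(✓)  10011(✓)  10100(✓)  10110(✓)  10111(✓)  11001(✓)  11010(✓)  11011(✓)  11100(✓)
size-2^1 implicants → -0011(✓)  -0100(✓)  -0111(✓)  -1010  -1100(✓)  0-100(✓)  00-11(✓)  000-1  01-10  011-0  1-010(✓)  1-011(✓)  1-100(✓)  10-10(✓)  10-11(✓)  1001-(✓)  101-0  1011-(✓)  110-1  1101-(✓)
size-2^2 implicants → --100  -0-11  1-01-  10-1-
Unchecked terms (primes): --100, -0-11, -1010, 000-1, 01-10, 011-0, 1-01-, 10-1-, 101-0, 110-1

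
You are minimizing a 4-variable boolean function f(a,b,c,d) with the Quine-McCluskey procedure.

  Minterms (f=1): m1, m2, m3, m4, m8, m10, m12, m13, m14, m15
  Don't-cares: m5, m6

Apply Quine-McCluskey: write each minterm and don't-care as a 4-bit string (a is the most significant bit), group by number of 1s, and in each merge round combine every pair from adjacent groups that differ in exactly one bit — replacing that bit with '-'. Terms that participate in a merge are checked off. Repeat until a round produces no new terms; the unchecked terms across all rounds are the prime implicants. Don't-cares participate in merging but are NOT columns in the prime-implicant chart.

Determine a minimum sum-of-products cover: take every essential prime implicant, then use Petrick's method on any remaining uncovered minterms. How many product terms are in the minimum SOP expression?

5

size-2^0 implicants → 0001(✓)  0010(✓)  0011(✓)  0100(✓)  0101(✓)  0110(✓)  1000(✓)  1010(✓)  1100(✓)  1101(✓)  1110(✓)  1111(✓)
size-2^1 implicants → -010(✓)  -100(✓)  -101(✓)  -110(✓)  0-01  0-10(✓)  00-1  001-  01-0(✓)  010-(✓)  1-00(✓)  1-10(✓)  10-0(✓)  11-0(✓)  11-1(✓)  110-(✓)  111-(✓)
size-2^2 implicants → --10  -1-0  -10-  1--0  11--
Unchecked terms (primes): --10, -1-0, -10-, 0-01, 00-1, 001-, 1--0, 11--
Minterm coverage:
  m1 ⊆ 0-01,00-1
  m2 ⊆ --10,001-
  m3 ⊆ 00-1,001-
  m4 ⊆ -1-0,-10-
  m8 ⊆ 1--0 [E]
  m10 ⊆ --10,1--0
  m12 ⊆ -1-0,-10-,1--0,11--
  m13 ⊆ -10-,11--
  m14 ⊆ --10,-1-0,1--0,11--
  m15 ⊆ 11-- [E]
E = {1--0, 11--}
Petrick residual → --10, -1-0, 00-1
Cover = cd' + bd' + a'b'd + ad' + ab  |cover|=5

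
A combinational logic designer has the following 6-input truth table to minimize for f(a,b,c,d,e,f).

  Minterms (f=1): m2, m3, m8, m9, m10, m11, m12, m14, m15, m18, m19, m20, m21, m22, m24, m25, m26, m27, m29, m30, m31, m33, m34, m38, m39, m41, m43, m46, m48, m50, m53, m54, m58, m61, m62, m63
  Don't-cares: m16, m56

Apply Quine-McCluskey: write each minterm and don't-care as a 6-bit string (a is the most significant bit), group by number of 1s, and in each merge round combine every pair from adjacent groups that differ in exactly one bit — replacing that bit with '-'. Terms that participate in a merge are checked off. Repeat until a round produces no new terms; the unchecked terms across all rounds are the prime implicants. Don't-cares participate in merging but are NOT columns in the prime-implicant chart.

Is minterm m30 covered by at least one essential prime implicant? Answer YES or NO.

YES

Round 0: 000010✓ 000011✓ 001000✓ 001001✓ 001010✓ 001011✓ 001100✓ 001110✓ 001111✓ 010000✓ 010010✓ 010011✓ 010100✓ 010101✓ 010110✓ 011000✓ 011001✓ 011010✓ 011011✓ 011101✓ 011110✓ 011111✓ 100001✓ 100010✓ 100110✓ 100111✓ 101001✓ 101011✓ 101110✓ 110000✓ 110010✓ 110101✓ 110110✓ 111000✓ 111010✓ 111101✓ 111110✓ 111111✓
Round 1: -00010✓ -01001✓ -01011✓ -01110✓ -10000✓ -10010✓ -10101✓ -10110✓ -11000✓ -11010✓ -11101✓ -11110✓ -11111✓ 0-0010✓ 0-0011✓ 0-1000✓ 0-1001✓ 0-1010✓ 0-1011✓ 0-1110✓ 0-1111✓ 00-010✓ 00-011✓ 00001-✓ 001-00✓ 001-10✓ 001-11✓ 0010-0✓ 0010-1✓ 00100-✓ 00101-✓ 0011-0✓ 00111-✓ 01-000✓ 01-010✓ 01-011✓ 01-101✓ 01-110✓ 010-00✓ 010-10✓ 0100-0✓ 01001-✓ 0101-0✓ 01010- 011-01✓ 011-10✓ 011-11✓ 0110-0✓ 0110-1✓ 01100-✓ 01101-✓ 0111-1✓ 01111-✓ 1-0010✓ 1-0110✓ 1-1110✓ 10-001 10-110✓ 100-10✓ 10011- 1010-1✓ 11-000✓ 11-010✓ 11-101✓ 11-110✓ 110-10✓ 1100-0✓ 111-10✓ 1110-0✓ 1111-1✓ 11111-✓
Round 2: --0010 --1110 -010-1 -1-000✓ -1-010✓ -1-101 -1-110✓ -10-10✓ -100-0✓ -11-10✓ -110-0✓ -111-1 -1111- 0--010✓ 0--011✓ 0-001-✓ 0-1-10✓ 0-1-11✓ 0-10-0✓ 0-10-1✓ 0-100-✓ 0-101-✓ 0-111-✓ 00-01-✓ 001--0 001-1-✓ 0010--✓ 01--10✓ 01-0-0✓ 01-01-✓ 010--0 011--1 011-1-✓ 0110--✓ 1--110 1-0-10 11--10✓ 11-0-0✓
Round 3: -1--10 -1-0-0 0--01- 0-1-1- 0-10--
PIs = {--0010, --1110, -010-1, -1--10, -1-0-0, -1-101, -111-1, -1111-, 0--01-, 0-1-1-, 0-10--, 001--0, 010--0, 01010-, 011--1, 1--110, 1-0-10, 10-001, 10011-}
Coverage chart:
  m2: --0010,0--01-
  m3: 0--01- ←essential
  m8: 0-10--,001--0
  m9: -010-1,0-10--
  m10: 0--01-,0-1-1-,0-10--,001--0
  m11: -010-1,0--01-,0-1-1-,0-10--
  m12: 001--0 ←essential
  m14: --1110,0-1-1-,001--0
  m15: 0-1-1- ←essential
  m18: --0010,-1--10,-1-0-0,0--01-,010--0
  m19: 0--01- ←essential
  m20: 010--0,01010-
  m21: -1-101,01010-
  m22: -1--10,010--0
  m24: -1-0-0,0-10--
  m25: 0-10--,011--1
  m26: -1--10,-1-0-0,0--01-,0-1-1-,0-10--
  m27: 0--01-,0-1-1-,0-10--,011--1
  m29: -1-101,-111-1,011--1
  m30: --1110,-1--10,-1111-,0-1-1-
  m31: -111-1,-1111-,0-1-1-,011--1
  m33: 10-001 ←essential
  m34: --0010,1-0-10
  m38: 1--110,1-0-10,10011-
  m39: 10011- ←essential
  m41: -010-1,10-001
  m43: -010-1 ←essential
  m46: --1110,1--110
  m48: -1-0-0 ←essential
  m50: --0010,-1--10,-1-0-0,1-0-10
  m53: -1-101 ←essential
  m54: -1--10,1--110,1-0-10
  m58: -1--10,-1-0-0
  m61: -1-101,-111-1
  m62: --1110,-1--10,-1111-,1--110
  m63: -111-1,-1111-
Essential: -010-1, -1-0-0, -1-101, 0--01-, 0-1-1-, 001--0, 10-001, 10011-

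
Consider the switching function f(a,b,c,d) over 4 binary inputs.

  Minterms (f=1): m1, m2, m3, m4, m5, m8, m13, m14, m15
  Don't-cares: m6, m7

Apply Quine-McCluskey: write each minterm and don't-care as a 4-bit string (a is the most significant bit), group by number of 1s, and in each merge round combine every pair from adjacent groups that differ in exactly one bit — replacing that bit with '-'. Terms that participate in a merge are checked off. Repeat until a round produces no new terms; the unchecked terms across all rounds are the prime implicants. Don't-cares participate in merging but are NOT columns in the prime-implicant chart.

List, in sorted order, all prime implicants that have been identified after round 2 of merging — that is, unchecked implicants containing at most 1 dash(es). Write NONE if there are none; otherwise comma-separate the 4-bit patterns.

1000

[col 0] 0001*, 0010*, 0011*, 0100*, 0101*, 0110*, 0111*, 1000, 1101*, 1110*, 1111*
[col 1] -101*, -110*, -111*, 0-01*, 0-10*, 0-11*, 00-1*, 001-*, 01-0*, 01-1*, 010-*, 011-*, 11-1*, 111-*
[col 2] -1-1, -11-, 0--1, 0-1-, 01--
Prime implicants: -1-1, -11-, 0--1, 0-1-, 01--, 1000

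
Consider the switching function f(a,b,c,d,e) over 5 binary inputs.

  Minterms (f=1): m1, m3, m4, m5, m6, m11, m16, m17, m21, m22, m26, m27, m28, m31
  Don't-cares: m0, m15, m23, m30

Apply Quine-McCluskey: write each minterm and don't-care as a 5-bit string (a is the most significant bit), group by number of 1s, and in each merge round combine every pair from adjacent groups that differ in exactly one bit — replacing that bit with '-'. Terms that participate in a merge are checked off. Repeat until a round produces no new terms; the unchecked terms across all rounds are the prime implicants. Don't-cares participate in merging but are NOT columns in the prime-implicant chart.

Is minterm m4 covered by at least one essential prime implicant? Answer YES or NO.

NO

[col 0] 00000*, 00001*, 00011*, 00100*, 00101*, 00110*, 01011*, 01111*, 10000*, 10001*, 10101*, 10110*, 10111*, 11010*, 11011*, 11100*, 11110*, 11111*
[col 1] -0000*, -0001*, -0101*, -0110, -1011*, -1111*, 0-011, 00-00*, 00-01*, 000-1, 0000-*, 001-0, 0010-*, 01-11*, 1-110*, 1-111*, 10-01*, 1000-*, 101-1, 1011-*, 11-10*, 11-11*, 1101-*, 111-0, 1111-*
[col 2] -0-01, -000-, -1-11, 00-0-, 1-11-, 11-1-
Prime implicants: -0-01, -000-, -0110, -1-11, 0-011, 00-0-, 000-1, 001-0, 1-11-, 101-1, 11-1-, 111-0
PI chart (minterm → PIs covering it):
  1 | -0-01,-000-,00-0-,000-1
  3 | 0-011,000-1
  4 | 00-0-,001-0
  5 | -0-01,00-0-
  6 | -0110,001-0
  11 | -1-11,0-011
  16 | -000-  (sole → essential)
  17 | -0-01,-000-
  21 | -0-01,101-1
  22 | -0110,1-11-
  26 | 11-1-  (sole → essential)
  27 | -1-11,11-1-
  28 | 111-0  (sole → essential)
  31 | -1-11,1-11-,11-1-
Essential prime implicants: -000-, 11-1-, 111-0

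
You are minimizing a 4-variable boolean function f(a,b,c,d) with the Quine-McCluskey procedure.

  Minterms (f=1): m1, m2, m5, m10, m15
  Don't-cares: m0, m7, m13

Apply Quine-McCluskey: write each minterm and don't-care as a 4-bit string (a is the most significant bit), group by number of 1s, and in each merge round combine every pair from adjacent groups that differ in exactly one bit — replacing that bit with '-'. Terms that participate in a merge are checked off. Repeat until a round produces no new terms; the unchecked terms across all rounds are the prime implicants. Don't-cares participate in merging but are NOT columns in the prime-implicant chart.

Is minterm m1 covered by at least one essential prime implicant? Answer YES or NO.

Round 0: 0000✓ 0001✓ 0010✓ 0101✓ 0111✓ 1010✓ 1101✓ 1111✓
Round 1: -010 -101✓ -111✓ 0-01 00-0 000- 01-1✓ 11-1✓
Round 2: -1-1
PIs = {-010, -1-1, 0-01, 00-0, 000-}
Coverage chart:
  m1: 0-01,000-
  m2: -010,00-0
  m5: -1-1,0-01
  m10: -010 ←essential
  m15: -1-1 ←essential
Essential: -010, -1-1

NO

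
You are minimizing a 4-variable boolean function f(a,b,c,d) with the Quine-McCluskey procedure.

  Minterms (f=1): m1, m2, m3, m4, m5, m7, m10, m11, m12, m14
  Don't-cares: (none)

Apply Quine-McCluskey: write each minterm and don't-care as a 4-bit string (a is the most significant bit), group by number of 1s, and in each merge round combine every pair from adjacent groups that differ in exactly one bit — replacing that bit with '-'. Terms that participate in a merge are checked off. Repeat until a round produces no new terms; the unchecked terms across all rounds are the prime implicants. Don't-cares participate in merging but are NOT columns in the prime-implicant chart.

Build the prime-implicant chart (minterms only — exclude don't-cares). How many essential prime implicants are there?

Round 0: 0001✓ 0010✓ 0011✓ 0100✓ 0101✓ 0111✓ 1010✓ 1011✓ 1100✓ 1110✓
Round 1: -010✓ -011✓ -100 0-01✓ 0-11✓ 00-1✓ 001-✓ 01-1✓ 010- 1-10 101-✓ 11-0
Round 2: -01- 0--1
PIs = {-01-, -100, 0--1, 010-, 1-10, 11-0}
Coverage chart:
  m1: 0--1 ←essential
  m2: -01- ←essential
  m3: -01-,0--1
  m4: -100,010-
  m5: 0--1,010-
  m7: 0--1 ←essential
  m10: -01-,1-10
  m11: -01- ←essential
  m12: -100,11-0
  m14: 1-10,11-0
Essential: -01-, 0--1

2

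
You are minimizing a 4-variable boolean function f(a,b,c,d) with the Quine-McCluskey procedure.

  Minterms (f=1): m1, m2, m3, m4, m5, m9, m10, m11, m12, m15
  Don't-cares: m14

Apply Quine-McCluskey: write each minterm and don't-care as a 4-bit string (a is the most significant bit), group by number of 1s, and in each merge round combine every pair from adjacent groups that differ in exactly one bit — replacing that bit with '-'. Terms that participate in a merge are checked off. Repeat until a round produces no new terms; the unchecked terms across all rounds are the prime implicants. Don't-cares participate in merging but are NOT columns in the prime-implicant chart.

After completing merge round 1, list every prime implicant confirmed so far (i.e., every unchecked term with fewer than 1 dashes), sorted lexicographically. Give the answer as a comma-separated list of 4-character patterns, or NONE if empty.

NONE

size-2^0 implicants → 0001(✓)  0010(✓)  0011(✓)  0100(✓)  0101(✓)  1001(✓)  1010(✓)  1011(✓)  1100(✓)  1110(✓)  1111(✓)
size-2^1 implicants → -001(✓)  -010(✓)  -011(✓)  -100  0-01  00-1(✓)  001-(✓)  010-  1-10(✓)  1-11(✓)  10-1(✓)  101-(✓)  11-0  111-(✓)
size-2^2 implicants → -0-1  -01-  1-1-
Unchecked terms (primes): -0-1, -01-, -100, 0-01, 010-, 1-1-, 11-0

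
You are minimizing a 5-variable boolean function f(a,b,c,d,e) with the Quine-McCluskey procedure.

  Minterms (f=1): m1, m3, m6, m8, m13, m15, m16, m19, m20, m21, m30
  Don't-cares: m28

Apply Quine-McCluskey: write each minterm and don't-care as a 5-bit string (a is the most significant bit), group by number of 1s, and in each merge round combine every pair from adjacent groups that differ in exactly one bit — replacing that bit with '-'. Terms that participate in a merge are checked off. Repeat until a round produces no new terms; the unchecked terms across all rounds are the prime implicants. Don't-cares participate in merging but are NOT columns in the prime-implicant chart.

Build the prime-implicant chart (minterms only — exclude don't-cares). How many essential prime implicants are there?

8

[col 0] 00001*, 00011*, 00110, 01000, 01101*, 01111*, 10000*, 10011*, 10100*, 10101*, 11100*, 11110*
[col 1] -0011, 000-1, 011-1, 1-100, 10-00, 1010-, 111-0
Prime implicants: -0011, 000-1, 00110, 01000, 011-1, 1-100, 10-00, 1010-, 111-0
PI chart (minterm → PIs covering it):
  1 | 000-1  (sole → essential)
  3 | -0011,000-1
  6 | 00110  (sole → essential)
  8 | 01000  (sole → essential)
  13 | 011-1  (sole → essential)
  15 | 011-1  (sole → essential)
  16 | 10-00  (sole → essential)
  19 | -0011  (sole → essential)
  20 | 1-100,10-00,1010-
  21 | 1010-  (sole → essential)
  30 | 111-0  (sole → essential)
Essential prime implicants: -0011, 000-1, 00110, 01000, 011-1, 10-00, 1010-, 111-0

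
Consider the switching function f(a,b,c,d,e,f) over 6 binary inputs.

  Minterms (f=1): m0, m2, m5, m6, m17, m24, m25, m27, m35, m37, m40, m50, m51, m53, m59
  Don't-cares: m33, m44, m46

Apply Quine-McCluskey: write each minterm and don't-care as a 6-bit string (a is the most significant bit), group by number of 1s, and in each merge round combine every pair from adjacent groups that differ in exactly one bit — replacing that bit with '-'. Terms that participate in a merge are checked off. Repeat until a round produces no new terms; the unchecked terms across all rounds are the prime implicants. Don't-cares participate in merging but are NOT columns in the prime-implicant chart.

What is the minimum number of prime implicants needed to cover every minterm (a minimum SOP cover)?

[col 0] 000000*, 000010*, 000101*, 000110*, 010001*, 011000*, 011001*, 011011*, 100001*, 100011*, 100101*, 101000*, 101100*, 101110*, 110010*, 110011*, 110101*, 111011*
[col 1] -00101, -11011, 000-10, 0000-0, 01-001, 0110-1, 01100-, 1-0011, 1-0101, 100-01, 1000-1, 101-00, 1011-0, 11-011, 11001-
Prime implicants: -00101, -11011, 000-10, 0000-0, 01-001, 0110-1, 01100-, 1-0011, 1-0101, 100-01, 1000-1, 101-00, 1011-0, 11-011, 11001-
PI chart (minterm → PIs covering it):
  0 | 0000-0  (sole → essential)
  2 | 000-10,0000-0
  5 | -00101  (sole → essential)
  6 | 000-10  (sole → essential)
  17 | 01-001  (sole → essential)
  24 | 01100-  (sole → essential)
  25 | 01-001,0110-1,01100-
  27 | -11011,0110-1
  35 | 1-0011,1000-1
  37 | -00101,1-0101,100-01
  40 | 101-00  (sole → essential)
  50 | 11001-  (sole → essential)
  51 | 1-0011,11-011,11001-
  53 | 1-0101  (sole → essential)
  59 | -11011,11-011
Essential prime implicants: -00101, 000-10, 0000-0, 01-001, 01100-, 1-0101, 101-00, 11001-
Petrick residual → -11011, 1-0011
Minimum SOP uses 10 PIs: b'c'de'f + bcd'ef + a'b'c'ef' + a'b'c'd'f' + a'bd'e'f + a'bcd'e' + ac'd'ef + ac'de'f + ab'ce'f' + abc'd'e

10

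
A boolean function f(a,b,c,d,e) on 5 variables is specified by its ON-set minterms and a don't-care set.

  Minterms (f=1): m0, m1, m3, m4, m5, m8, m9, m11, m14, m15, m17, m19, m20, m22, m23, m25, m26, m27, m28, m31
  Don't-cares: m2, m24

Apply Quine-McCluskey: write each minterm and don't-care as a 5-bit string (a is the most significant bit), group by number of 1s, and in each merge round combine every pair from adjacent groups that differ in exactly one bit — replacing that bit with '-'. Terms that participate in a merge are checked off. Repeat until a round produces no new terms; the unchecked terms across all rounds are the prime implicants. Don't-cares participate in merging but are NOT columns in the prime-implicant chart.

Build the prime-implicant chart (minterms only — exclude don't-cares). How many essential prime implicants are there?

[col 0] 00000*, 00001*, 00010*, 00011*, 00100*, 00101*, 01000*, 01001*, 01011*, 01110*, 01111*, 10001*, 10011*, 10100*, 10110*, 10111*, 11000*, 11001*, 11010*, 11011*, 11100*, 11111*
[col 1] -0001*, -0011*, -0100, -1000*, -1001*, -1011*, -1111*, 0-000*, 0-001*, 0-011*, 00-00*, 00-01*, 000-0*, 000-1*, 0000-*, 0001-*, 0010-*, 01-11*, 010-1*, 0100-*, 0111-, 1-001*, 1-011*, 1-100, 1-111*, 10-11*, 100-1*, 101-0, 1011-, 11-00, 11-11*, 110-0*, 110-1*, 1100-*, 1101-*
[col 2] --001*, --011*, -00-1*, -1-11, -10-1*, -100-, 0-0-1*, 0-00-, 00-0-, 000--, 1--11, 1-0-1*, 110--
[col 3] --0-1
Prime implicants: --0-1, -0100, -1-11, -100-, 0-00-, 00-0-, 000--, 0111-, 1--11, 1-100, 101-0, 1011-, 11-00, 110--
PI chart (minterm → PIs covering it):
  0 | 0-00-,00-0-,000--
  1 | --0-1,0-00-,00-0-,000--
  3 | --0-1,000--
  4 | -0100,00-0-
  5 | 00-0-  (sole → essential)
  8 | -100-,0-00-
  9 | --0-1,-100-,0-00-
  11 | --0-1,-1-11
  14 | 0111-  (sole → essential)
  15 | -1-11,0111-
  17 | --0-1  (sole → essential)
  19 | --0-1,1--11
  20 | -0100,1-100,101-0
  22 | 101-0,1011-
  23 | 1--11,1011-
  25 | --0-1,-100-,110--
  26 | 110--  (sole → essential)
  27 | --0-1,-1-11,1--11,110--
  28 | 1-100,11-00
  31 | -1-11,1--11
Essential prime implicants: --0-1, 00-0-, 0111-, 110--

4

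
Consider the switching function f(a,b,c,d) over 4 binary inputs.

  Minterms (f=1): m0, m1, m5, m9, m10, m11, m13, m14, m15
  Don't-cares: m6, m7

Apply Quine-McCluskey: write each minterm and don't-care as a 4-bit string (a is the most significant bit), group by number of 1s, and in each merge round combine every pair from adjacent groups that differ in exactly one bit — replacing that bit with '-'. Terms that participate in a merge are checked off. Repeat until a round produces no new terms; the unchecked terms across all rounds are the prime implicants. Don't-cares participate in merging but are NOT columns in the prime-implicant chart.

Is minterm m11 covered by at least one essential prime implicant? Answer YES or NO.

YES

[col 0] 0000*, 0001*, 0101*, 0110*, 0111*, 1001*, 1010*, 1011*, 1101*, 1110*, 1111*
[col 1] -001*, -101*, -110*, -111*, 0-01*, 000-, 01-1*, 011-*, 1-01*, 1-10*, 1-11*, 10-1*, 101-*, 11-1*, 111-*
[col 2] --01, -1-1, -11-, 1--1, 1-1-
Prime implicants: --01, -1-1, -11-, 000-, 1--1, 1-1-
PI chart (minterm → PIs covering it):
  0 | 000-  (sole → essential)
  1 | --01,000-
  5 | --01,-1-1
  9 | --01,1--1
  10 | 1-1-  (sole → essential)
  11 | 1--1,1-1-
  13 | --01,-1-1,1--1
  14 | -11-,1-1-
  15 | -1-1,-11-,1--1,1-1-
Essential prime implicants: 000-, 1-1-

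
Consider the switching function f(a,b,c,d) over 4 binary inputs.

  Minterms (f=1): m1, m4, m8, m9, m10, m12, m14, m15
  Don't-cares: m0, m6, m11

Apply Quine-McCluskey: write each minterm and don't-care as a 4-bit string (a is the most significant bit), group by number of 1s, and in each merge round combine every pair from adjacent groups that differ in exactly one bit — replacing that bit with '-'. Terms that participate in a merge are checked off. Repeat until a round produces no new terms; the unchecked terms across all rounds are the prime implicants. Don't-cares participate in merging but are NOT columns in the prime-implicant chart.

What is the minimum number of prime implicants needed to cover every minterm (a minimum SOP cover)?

Round 0: 0000✓ 0001✓ 0100✓ 0110✓ 1000✓ 1001✓ 1010✓ 1011✓ 1100✓ 1110✓ 1111✓
Round 1: -000✓ -001✓ -100✓ -110✓ 0-00✓ 000-✓ 01-0✓ 1-00✓ 1-10✓ 1-11✓ 10-0✓ 10-1✓ 100-✓ 101-✓ 11-0✓ 111-✓
Round 2: --00 -00- -1-0 1--0 1-1- 10--
PIs = {--00, -00-, -1-0, 1--0, 1-1-, 10--}
Coverage chart:
  m1: -00- ←essential
  m4: --00,-1-0
  m8: --00,-00-,1--0,10--
  m9: -00-,10--
  m10: 1--0,1-1-,10--
  m12: --00,-1-0,1--0
  m14: -1-0,1--0,1-1-
  m15: 1-1- ←essential
Essential: -00-, 1-1-
Petrick residual → --00
Min cover (3 terms): c'd' + b'c' + ac

3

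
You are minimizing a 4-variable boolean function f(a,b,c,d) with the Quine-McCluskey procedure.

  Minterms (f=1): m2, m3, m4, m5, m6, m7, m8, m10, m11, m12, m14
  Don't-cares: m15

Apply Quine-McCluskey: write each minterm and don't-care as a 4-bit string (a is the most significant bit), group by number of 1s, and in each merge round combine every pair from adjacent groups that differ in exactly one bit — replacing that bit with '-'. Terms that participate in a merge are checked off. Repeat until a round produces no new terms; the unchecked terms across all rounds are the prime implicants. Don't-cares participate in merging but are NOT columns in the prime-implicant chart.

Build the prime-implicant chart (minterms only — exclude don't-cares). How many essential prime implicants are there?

3

size-2^0 implicants → 0010(✓)  0011(✓)  0100(✓)  0101(✓)  0110(✓)  0111(✓)  1000(✓)  1010(✓)  1011(✓)  1100(✓)  1110(✓)  1111(✓)
size-2^1 implicants → -010(✓)  -011(✓)  -100(✓)  -110(✓)  -111(✓)  0-10(✓)  0-11(✓)  001-(✓)  01-0(✓)  01-1(✓)  010-(✓)  011-(✓)  1-00(✓)  1-10(✓)  1-11(✓)  10-0(✓)  101-(✓)  11-0(✓)  111-(✓)
size-2^2 implicants → --10(✓)  --11(✓)  -01-(✓)  -1-0  -11-(✓)  0-1-(✓)  01--  1--0  1-1-(✓)
size-2^3 implicants → --1-
Unchecked terms (primes): --1-, -1-0, 01--, 1--0
Minterm coverage:
  m2 ⊆ --1- [E]
  m3 ⊆ --1- [E]
  m4 ⊆ -1-0,01--
  m5 ⊆ 01-- [E]
  m6 ⊆ --1-,-1-0,01--
  m7 ⊆ --1-,01--
  m8 ⊆ 1--0 [E]
  m10 ⊆ --1-,1--0
  m11 ⊆ --1- [E]
  m12 ⊆ -1-0,1--0
  m14 ⊆ --1-,-1-0,1--0
E = {--1-, 01--, 1--0}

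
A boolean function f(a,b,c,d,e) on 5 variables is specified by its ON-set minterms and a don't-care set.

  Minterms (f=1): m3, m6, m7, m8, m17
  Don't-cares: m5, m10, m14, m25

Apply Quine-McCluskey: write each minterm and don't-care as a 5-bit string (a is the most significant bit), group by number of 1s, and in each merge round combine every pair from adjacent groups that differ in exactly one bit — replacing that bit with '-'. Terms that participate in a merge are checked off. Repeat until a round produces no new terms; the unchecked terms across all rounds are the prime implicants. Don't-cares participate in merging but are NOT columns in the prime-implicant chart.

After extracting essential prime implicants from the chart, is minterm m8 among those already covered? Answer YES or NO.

size-2^0 implicants → 00011(✓)  00101(✓)  00110(✓)  00111(✓)  01000(✓)  01010(✓)  01110(✓)  10001(✓)  11001(✓)
size-2^1 implicants → 0-110  00-11  001-1  0011-  01-10  010-0  1-001
Unchecked terms (primes): 0-110, 00-11, 001-1, 0011-, 01-10, 010-0, 1-001
Minterm coverage:
  m3 ⊆ 00-11 [E]
  m6 ⊆ 0-110,0011-
  m7 ⊆ 00-11,001-1,0011-
  m8 ⊆ 010-0 [E]
  m17 ⊆ 1-001 [E]
E = {00-11, 010-0, 1-001}

YES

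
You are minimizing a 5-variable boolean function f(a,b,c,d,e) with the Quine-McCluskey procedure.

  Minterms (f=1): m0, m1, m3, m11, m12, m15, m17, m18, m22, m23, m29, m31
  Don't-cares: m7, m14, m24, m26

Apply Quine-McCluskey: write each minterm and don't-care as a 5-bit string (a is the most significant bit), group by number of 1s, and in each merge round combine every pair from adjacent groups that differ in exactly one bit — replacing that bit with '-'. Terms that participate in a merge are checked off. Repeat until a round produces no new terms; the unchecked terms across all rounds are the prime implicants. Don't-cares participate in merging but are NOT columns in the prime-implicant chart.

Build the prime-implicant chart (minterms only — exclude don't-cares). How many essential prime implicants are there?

5

Round 0: 00000✓ 00001✓ 00011✓ 00111✓ 01011✓ 01100✓ 01110✓ 01111✓ 10001✓ 10010✓ 10110✓ 10111✓ 11000✓ 11010✓ 11101✓ 11111✓
Round 1: -0001 -0111✓ -1111✓ 0-011✓ 0-111✓ 00-11✓ 000-1 0000- 01-11✓ 011-0 0111- 1-010 1-111✓ 10-10 1011- 110-0 111-1
Round 2: --111 0--11
PIs = {--111, -0001, 0--11, 000-1, 0000-, 011-0, 0111-, 1-010, 10-10, 1011-, 110-0, 111-1}
Coverage chart:
  m0: 0000- ←essential
  m1: -0001,000-1,0000-
  m3: 0--11,000-1
  m11: 0--11 ←essential
  m12: 011-0 ←essential
  m15: --111,0--11,0111-
  m17: -0001 ←essential
  m18: 1-010,10-10
  m22: 10-10,1011-
  m23: --111,1011-
  m29: 111-1 ←essential
  m31: --111,111-1
Essential: -0001, 0--11, 0000-, 011-0, 111-1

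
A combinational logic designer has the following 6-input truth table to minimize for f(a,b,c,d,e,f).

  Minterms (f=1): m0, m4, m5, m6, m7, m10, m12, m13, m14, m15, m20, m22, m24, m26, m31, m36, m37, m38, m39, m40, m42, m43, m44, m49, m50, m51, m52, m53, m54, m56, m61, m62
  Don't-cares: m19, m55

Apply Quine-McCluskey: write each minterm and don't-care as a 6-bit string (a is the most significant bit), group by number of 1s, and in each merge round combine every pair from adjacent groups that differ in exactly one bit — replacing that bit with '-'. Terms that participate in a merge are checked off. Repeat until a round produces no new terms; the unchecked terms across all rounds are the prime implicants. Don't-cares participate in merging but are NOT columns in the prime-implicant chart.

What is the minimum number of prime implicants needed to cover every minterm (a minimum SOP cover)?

size-2^0 implicants → 000000(✓)  000100(✓)  000101(✓)  000110(✓)  000111(✓)  001010(✓)  001100(✓)  001101(✓)  001110(✓)  001111(✓)  010011(✓)  010100(✓)  010110(✓)  011000(✓)  011010(✓)  011111(✓)  100100(✓)  100101(✓)  100110(✓)  100111(✓)  101000(✓)  101010(✓)  101011(✓)  101100(✓)  110001(✓)  110010(✓)  110011(✓)  110100(✓)  110101(✓)  110110(✓)  110111(✓)  111000(✓)  111101(✓)  111110(✓)
size-2^1 implicants → -00100(✓)  -00101(✓)  -00110(✓)  -00111(✓)  -01010  -01100(✓)  -10011  -10100(✓)  -10110(✓)  -11000  0-0100(✓)  0-0110(✓)  0-1010  0-1111  00-100(✓)  00-101(✓)  00-110(✓)  00-111(✓)  000-00  0001-0(✓)  0001-1(✓)  00010-(✓)  00011-(✓)  001-10  0011-0(✓)  0011-1(✓)  00110-(✓)  00111-(✓)  0101-0(✓)  0110-0  1-0100(✓)  1-0101(✓)  1-0110(✓)  1-0111(✓)  1-1000  10-100(✓)  1001-0(✓)  1001-1(✓)  10010-(✓)  10011-(✓)  101-00  1010-0  10101-  11-101  11-110  110-01(✓)  110-10(✓)  110-11(✓)  1100-1(✓)  11001-(✓)  1101-0(✓)  1101-1(✓)  11010-(✓)  11011-(✓)
size-2^2 implicants → --0100(✓)  --0110(✓)  -0-100  -001-0(✓)  -001-1(✓)  -0010-(✓)  -0011-(✓)  -101-0(✓)  0-01-0(✓)  00-1-0(✓)  00-1-1(✓)  00-10-(✓)  00-11-(✓)  0001--(✓)  0011--(✓)  1-01-0(✓)  1-01-1(✓)  1-010-(✓)  1-011-(✓)  1001--(✓)  110--1  110-1-  1101--(✓)
size-2^3 implicants → --01-0  -001--  00-1--  1-01--
Unchecked terms (primes): --01-0, -0-100, -001--, -01010, -10011, -11000, 0-1010, 0-1111, 00-1--, 000-00, 001-10, 0110-0, 1-01--, 1-1000, 101-00, 1010-0, 10101-, 11-101, 11-110, 110--1, 110-1-
Minterm coverage:
  m0 ⊆ 000-00 [E]
  m4 ⊆ --01-0,-0-100,-001--,00-1--,000-00
  m5 ⊆ -001--,00-1--
  m6 ⊆ --01-0,-001--,00-1--
  m7 ⊆ -001--,00-1--
  m10 ⊆ -01010,0-1010,001-10
  m12 ⊆ -0-100,00-1--
  m13 ⊆ 00-1-- [E]
  m14 ⊆ 00-1--,001-10
  m15 ⊆ 0-1111,00-1--
  m20 ⊆ --01-0 [E]
  m22 ⊆ --01-0 [E]
  m24 ⊆ -11000,0110-0
  m26 ⊆ 0-1010,0110-0
  m31 ⊆ 0-1111 [E]
  m36 ⊆ --01-0,-0-100,-001--,1-01--
  m37 ⊆ -001--,1-01--
  m38 ⊆ --01-0,-001--,1-01--
  m39 ⊆ -001--,1-01--
  m40 ⊆ 1-1000,101-00,1010-0
  m42 ⊆ -01010,1010-0,10101-
  m43 ⊆ 10101- [E]
  m44 ⊆ -0-100,101-00
  m49 ⊆ 110--1 [E]
  m50 ⊆ 110-1- [E]
  m51 ⊆ -10011,110--1,110-1-
  m52 ⊆ --01-0,1-01--
  m53 ⊆ 1-01--,11-101,110--1
  m54 ⊆ --01-0,1-01--,11-110,110-1-
  m56 ⊆ -11000,1-1000
  m61 ⊆ 11-101 [E]
  m62 ⊆ 11-110 [E]
E = {--01-0, 0-1111, 00-1--, 000-00, 10101-, 11-101, 11-110, 110--1, 110-1-}
Petrick residual → -001--, -11000, 0-1010, 101-00
Cover = c'df' + b'c'd + bcd'e'f' + a'cd'ef' + a'cdef + a'b'd + a'b'c'e'f' + ab'ce'f' + ab'cd'e + abde'f + abdef' + abc'f + abc'e  |cover|=13

13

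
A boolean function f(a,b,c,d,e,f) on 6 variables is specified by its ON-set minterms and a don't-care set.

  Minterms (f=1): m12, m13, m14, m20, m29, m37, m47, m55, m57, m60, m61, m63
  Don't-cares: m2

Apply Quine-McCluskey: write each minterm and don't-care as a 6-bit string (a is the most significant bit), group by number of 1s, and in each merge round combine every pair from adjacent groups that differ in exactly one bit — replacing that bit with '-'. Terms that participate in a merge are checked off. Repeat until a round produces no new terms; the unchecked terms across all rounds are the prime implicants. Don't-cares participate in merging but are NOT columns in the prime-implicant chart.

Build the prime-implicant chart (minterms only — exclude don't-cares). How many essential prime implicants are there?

size-2^0 implicants → 000010  001100(✓)  001101(✓)  001110(✓)  010100  011101(✓)  100101  101111(✓)  110111(✓)  111001(✓)  111100(✓)  111101(✓)  111111(✓)
size-2^1 implicants → -11101  0-1101  0011-0  00110-  1-1111  11-111  111-01  1111-1  11110-
Unchecked terms (primes): -11101, 0-1101, 000010, 0011-0, 00110-, 010100, 1-1111, 100101, 11-111, 111-01, 1111-1, 11110-
Minterm coverage:
  m12 ⊆ 0011-0,00110-
  m13 ⊆ 0-1101,00110-
  m14 ⊆ 0011-0 [E]
  m20 ⊆ 010100 [E]
  m29 ⊆ -11101,0-1101
  m37 ⊆ 100101 [E]
  m47 ⊆ 1-1111 [E]
  m55 ⊆ 11-111 [E]
  m57 ⊆ 111-01 [E]
  m60 ⊆ 11110- [E]
  m61 ⊆ -11101,111-01,1111-1,11110-
  m63 ⊆ 1-1111,11-111,1111-1
E = {0011-0, 010100, 1-1111, 100101, 11-111, 111-01, 11110-}

7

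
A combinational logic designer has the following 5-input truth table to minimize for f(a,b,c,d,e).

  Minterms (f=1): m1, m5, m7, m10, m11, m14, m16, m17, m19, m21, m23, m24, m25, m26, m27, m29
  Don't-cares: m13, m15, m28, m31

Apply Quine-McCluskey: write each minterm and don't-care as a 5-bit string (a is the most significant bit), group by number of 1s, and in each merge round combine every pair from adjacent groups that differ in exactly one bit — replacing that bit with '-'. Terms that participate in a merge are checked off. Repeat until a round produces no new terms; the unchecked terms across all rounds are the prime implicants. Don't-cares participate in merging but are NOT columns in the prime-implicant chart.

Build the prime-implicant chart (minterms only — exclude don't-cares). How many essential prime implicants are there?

5

[col 0] 00001*, 00101*, 00111*, 01010*, 01011*, 01101*, 01110*, 01111*, 10000*, 10001*, 10011*, 10101*, 10111*, 11000*, 11001*, 11010*, 11011*, 11100*, 11101*, 11111*
[col 1] -0001*, -0101*, -0111*, -1010*, -1011*, -1101*, -1111*, 0-101*, 0-111*, 00-01*, 001-1*, 01-10*, 01-11*, 0101-*, 011-1*, 0111-*, 1-000*, 1-001*, 1-011*, 1-101*, 1-111*, 10-01*, 10-11*, 100-1*, 1000-*, 101-1*, 11-00*, 11-01*, 11-11*, 110-0*, 110-1*, 1100-*, 1101-*, 111-1*, 1110-*
[col 2] --101*, --111*, -0-01, -01-1*, -1-11, -101-, -11-1*, 0-1-1*, 01-1-, 1--01*, 1--11*, 1-0-1*, 1-00-, 1-1-1*, 10--1*, 11--1*, 11-0-, 110--
[col 3] --1-1, 1---1
Prime implicants: --1-1, -0-01, -1-11, -101-, 01-1-, 1---1, 1-00-, 11-0-, 110--
PI chart (minterm → PIs covering it):
  1 | -0-01  (sole → essential)
  5 | --1-1,-0-01
  7 | --1-1  (sole → essential)
  10 | -101-,01-1-
  11 | -1-11,-101-,01-1-
  14 | 01-1-  (sole → essential)
  16 | 1-00-  (sole → essential)
  17 | -0-01,1---1,1-00-
  19 | 1---1  (sole → essential)
  21 | --1-1,-0-01,1---1
  23 | --1-1,1---1
  24 | 1-00-,11-0-,110--
  25 | 1---1,1-00-,11-0-,110--
  26 | -101-,110--
  27 | -1-11,-101-,1---1,110--
  29 | --1-1,1---1,11-0-
Essential prime implicants: --1-1, -0-01, 01-1-, 1---1, 1-00-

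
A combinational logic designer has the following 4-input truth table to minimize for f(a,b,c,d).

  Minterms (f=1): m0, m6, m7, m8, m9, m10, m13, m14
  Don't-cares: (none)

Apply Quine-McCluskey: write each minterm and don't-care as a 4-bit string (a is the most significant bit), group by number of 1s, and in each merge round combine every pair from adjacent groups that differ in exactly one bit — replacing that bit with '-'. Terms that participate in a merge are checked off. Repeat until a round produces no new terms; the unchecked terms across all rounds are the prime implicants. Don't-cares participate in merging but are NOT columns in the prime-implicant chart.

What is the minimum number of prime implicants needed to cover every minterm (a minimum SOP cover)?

4

size-2^0 implicants → 0000(✓)  0110(✓)  0111(✓)  1000(✓)  1001(✓)  1010(✓)  1101(✓)  1110(✓)
size-2^1 implicants → -000  -110  011-  1-01  1-10  10-0  100-
Unchecked terms (primes): -000, -110, 011-, 1-01, 1-10, 10-0, 100-
Minterm coverage:
  m0 ⊆ -000 [E]
  m6 ⊆ -110,011-
  m7 ⊆ 011- [E]
  m8 ⊆ -000,10-0,100-
  m9 ⊆ 1-01,100-
  m10 ⊆ 1-10,10-0
  m13 ⊆ 1-01 [E]
  m14 ⊆ -110,1-10
E = {-000, 011-, 1-01}
Petrick residual → 1-10
Cover = b'c'd' + a'bc + ac'd + acd'  |cover|=4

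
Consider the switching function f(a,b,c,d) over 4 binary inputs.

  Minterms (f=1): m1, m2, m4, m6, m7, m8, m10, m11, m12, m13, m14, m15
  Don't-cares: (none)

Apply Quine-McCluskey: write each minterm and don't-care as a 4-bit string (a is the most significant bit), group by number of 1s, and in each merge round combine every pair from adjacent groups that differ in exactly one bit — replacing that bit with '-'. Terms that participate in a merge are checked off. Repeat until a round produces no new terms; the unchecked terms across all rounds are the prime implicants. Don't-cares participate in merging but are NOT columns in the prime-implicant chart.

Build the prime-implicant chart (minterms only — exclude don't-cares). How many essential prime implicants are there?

size-2^0 implicants → 0001  0010(✓)  0100(✓)  0110(✓)  0111(✓)  1000(✓)  1010(✓)  1011(✓)  1100(✓)  1101(✓)  1110(✓)  1111(✓)
size-2^1 implicants → -010(✓)  -100(✓)  -110(✓)  -111(✓)  0-10(✓)  01-0(✓)  011-(✓)  1-00(✓)  1-10(✓)  1-11(✓)  10-0(✓)  101-(✓)  11-0(✓)  11-1(✓)  110-(✓)  111-(✓)
size-2^2 implicants → --10  -1-0  -11-  1--0  1-1-  11--
Unchecked terms (primes): --10, -1-0, -11-, 0001, 1--0, 1-1-, 11--
Minterm coverage:
  m1 ⊆ 0001 [E]
  m2 ⊆ --10 [E]
  m4 ⊆ -1-0 [E]
  m6 ⊆ --10,-1-0,-11-
  m7 ⊆ -11- [E]
  m8 ⊆ 1--0 [E]
  m10 ⊆ --10,1--0,1-1-
  m11 ⊆ 1-1- [E]
  m12 ⊆ -1-0,1--0,11--
  m13 ⊆ 11-- [E]
  m14 ⊆ --10,-1-0,-11-,1--0,1-1-,11--
  m15 ⊆ -11-,1-1-,11--
E = {--10, -1-0, -11-, 0001, 1--0, 1-1-, 11--}

7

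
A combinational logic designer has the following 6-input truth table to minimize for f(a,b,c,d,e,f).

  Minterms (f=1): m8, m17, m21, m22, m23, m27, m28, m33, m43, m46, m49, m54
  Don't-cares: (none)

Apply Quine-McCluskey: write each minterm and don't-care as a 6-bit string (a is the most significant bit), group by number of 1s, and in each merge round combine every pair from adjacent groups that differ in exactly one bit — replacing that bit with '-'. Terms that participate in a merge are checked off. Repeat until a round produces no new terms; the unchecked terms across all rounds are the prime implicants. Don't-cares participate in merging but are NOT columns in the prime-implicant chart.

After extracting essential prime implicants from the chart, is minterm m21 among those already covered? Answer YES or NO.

NO

[col 0] 001000, 010001*, 010101*, 010110*, 010111*, 011011, 011100, 100001*, 101011, 101110, 110001*, 110110*
[col 1] -10001, -10110, 010-01, 0101-1, 01011-, 1-0001
Prime implicants: -10001, -10110, 001000, 010-01, 0101-1, 01011-, 011011, 011100, 1-0001, 101011, 101110
PI chart (minterm → PIs covering it):
  8 | 001000  (sole → essential)
  17 | -10001,010-01
  21 | 010-01,0101-1
  22 | -10110,01011-
  23 | 0101-1,01011-
  27 | 011011  (sole → essential)
  28 | 011100  (sole → essential)
  33 | 1-0001  (sole → essential)
  43 | 101011  (sole → essential)
  46 | 101110  (sole → essential)
  49 | -10001,1-0001
  54 | -10110  (sole → essential)
Essential prime implicants: -10110, 001000, 011011, 011100, 1-0001, 101011, 101110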